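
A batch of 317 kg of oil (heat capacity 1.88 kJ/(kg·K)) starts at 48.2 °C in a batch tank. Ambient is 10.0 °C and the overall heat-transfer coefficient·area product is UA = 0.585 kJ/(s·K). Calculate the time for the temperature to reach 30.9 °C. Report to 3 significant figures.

Lumped-capacitance energy balance: M c_p dT/dt = UA(T_amb − T).
τ = M c_p/UA = 1018.7 s; T_ss = T_amb = 10.000 °C.
T(t) = T_ss + (T₀ − T_ss)e^(−t/τ); set T = 30.9:
t = −τ ln[(T − T_ss)/(T₀ − T_ss)] = −1018.7 · ln(0.54712) = 614.39 s.

614 s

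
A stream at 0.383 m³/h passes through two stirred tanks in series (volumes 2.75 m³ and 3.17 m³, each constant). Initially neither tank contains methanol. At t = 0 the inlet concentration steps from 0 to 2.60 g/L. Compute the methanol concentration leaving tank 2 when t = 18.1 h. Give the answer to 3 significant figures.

Each tank obeys Vᵢ dCᵢ/dt = Q(Cᵢ₋₁ − Cᵢ), so τᵢ = Vᵢ/Q.
τ₁ = 2.75/0.383 = 7.1802 h; τ₂ = 3.17/0.383 = 8.2768 h.
Solving the cascade with C₁(0)=C₂(0)=0 gives C₂(t) = C_in[1 − (τ₁ e^(−t/τ₁) − τ₂ e^(−t/τ₂))/(τ₁ − τ₂)].
At t = 18.1: e^(−t/τ₁) = 0.080392, e^(−t/τ₂) = 0.11227.
C₂ = 2.60·[1 − (7.1802·0.080392 − 8.2768·0.11227)/(-1.0966)] = 2.60·0.67900 = 1.7654 g/L.

1.77 g/L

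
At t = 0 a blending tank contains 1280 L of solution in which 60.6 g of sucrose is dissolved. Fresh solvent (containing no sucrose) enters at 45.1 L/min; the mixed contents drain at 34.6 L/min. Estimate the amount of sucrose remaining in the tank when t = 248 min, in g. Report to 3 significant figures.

Total volume: dV/dt = Q_in − Q_out = 10.500 L/min, so V(t) = 1280 + 10.500 t and V(248) = 3884.0 L.
Species balance (pure solvent in): dm/dt = −Q_out · m/V(t).
Separate: dm/m = −Q_out dt/V(t) ⇒ ln(m/m₀) = −(Q_out/(Q_in−Q_out)) ln(V/V₀).
m = m₀ (V₀/V)^(Q_out/(Q_in−Q_out)) = 60.6 × (1280/3884.0)^(3.2952) = 1.5629 g.

1.56 g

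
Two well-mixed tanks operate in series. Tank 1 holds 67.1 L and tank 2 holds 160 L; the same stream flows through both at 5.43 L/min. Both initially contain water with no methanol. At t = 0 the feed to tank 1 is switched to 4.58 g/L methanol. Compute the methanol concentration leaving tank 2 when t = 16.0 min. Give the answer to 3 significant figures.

Time constants: τᵢ = Vᵢ/Q for each well-mixed tank.
τ₁ = 67.1/5.43 = 12.357 min; τ₂ = 160/5.43 = 29.466 min.
Solving the cascade with C₁(0)=C₂(0)=0 gives C₂(t) = C_in[1 − (τ₁ e^(−t/τ₁) − τ₂ e^(−t/τ₂))/(τ₁ − τ₂)].
At t = 16.0: e^(−t/τ₁) = 0.27396, e^(−t/τ₂) = 0.58100.
C₂ = 4.58·[1 − (12.357·0.27396 − 29.466·0.58100)/(-17.109)] = 4.58·0.19722 = 0.90329 g/L.

0.903 g/L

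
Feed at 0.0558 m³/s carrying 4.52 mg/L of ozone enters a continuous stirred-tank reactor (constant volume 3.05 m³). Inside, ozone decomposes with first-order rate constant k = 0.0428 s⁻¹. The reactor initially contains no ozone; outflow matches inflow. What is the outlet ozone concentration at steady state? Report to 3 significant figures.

Accumulation = in − out − consumed: V dC/dt = Q C_in − Q C − k V C.
At steady state: 0 = Q C_in − (Q + kV) C_ss, so C_ss = Q C_in/(Q + kV).
C_ss = 0.0558·4.52/(0.0558 + 0.0428·3.05) = 0.25222/0.18634 = 1.3535 mg/L.

1.35 mg/L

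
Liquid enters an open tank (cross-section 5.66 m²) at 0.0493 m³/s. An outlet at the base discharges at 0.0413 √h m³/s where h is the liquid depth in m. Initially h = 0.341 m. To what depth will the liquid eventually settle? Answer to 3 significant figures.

A dh/dt = Q_in − 0.0413 √h. Steady state requires inflow = outflow:
Q_in = 0.0413 √h_ss ⇒ √h_ss = 0.0493/0.0413 = 1.1937.
h_ss = 1.1937² = 1.4249 m. (Since h₀ = 0.341 m < h_ss, the level will rise toward this value.)

1.42 m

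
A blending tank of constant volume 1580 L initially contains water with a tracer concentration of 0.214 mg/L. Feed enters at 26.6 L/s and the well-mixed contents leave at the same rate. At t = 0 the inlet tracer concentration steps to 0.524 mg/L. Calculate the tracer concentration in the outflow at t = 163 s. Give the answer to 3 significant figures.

Accumulation = in − out for the solute gives V dC/dt = Q(C_in − C).
So dC/dt = (C_in − C)/τ with τ = V/Q = 1580/26.6 = 59.398 s.
This is linear first-order; C(t) = C_in + (C₀ − C_in) e^(−t/τ).
C(163) = 0.524 + (0.214 − 0.524)·e^(−163/59.398) = 0.524 + (-0.31000)·0.064301 = 0.50407 mg/L.

0.504 mg/L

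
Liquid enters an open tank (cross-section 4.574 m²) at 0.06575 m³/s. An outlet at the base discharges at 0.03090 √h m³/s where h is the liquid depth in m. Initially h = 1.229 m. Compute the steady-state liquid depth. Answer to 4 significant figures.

4.528 m

Volume balance on the tank: A dh/dt = Q_in − 0.03090 √h. At steady state dh/dt = 0:
Q_in = 0.03090 √h_ss ⇒ √h_ss = 0.06575/0.03090 = 2.12783.
h_ss = 2.12783² = 4.52767 m. (Since h₀ = 1.229 m < h_ss, the level will rise toward this value.)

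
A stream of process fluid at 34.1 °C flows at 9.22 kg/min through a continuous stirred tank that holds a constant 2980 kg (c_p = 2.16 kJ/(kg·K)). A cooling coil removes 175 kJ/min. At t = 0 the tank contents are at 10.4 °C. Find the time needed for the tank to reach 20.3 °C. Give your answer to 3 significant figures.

Heat balance on the well-mixed liquid: M c_p dT/dt = ṁ c_p (T_in − T) − 175.
τ = M/ṁ = 323.21 min; T_ss = T_in − Q̇/(ṁ c_p) = 25.313 °C.
T(t) = T_ss + (T₀ − T_ss) e^(−t/τ). Set T = 20.3:
e^(−t/τ) = (20.3 − 25.313)/(10.4 − 25.313) = 0.33614
t = −323.21 · ln(0.33614) = 352.37 min.

352 min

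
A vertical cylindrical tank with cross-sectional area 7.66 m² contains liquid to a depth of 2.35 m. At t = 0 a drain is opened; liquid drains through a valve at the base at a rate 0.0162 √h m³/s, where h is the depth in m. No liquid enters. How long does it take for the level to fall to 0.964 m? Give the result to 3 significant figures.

521 s

With no inflow, A dh/dt = −0.0162 √h.
Separate and integrate: 2(√h − √h₀) = −(0.0162/A) t.
t = 2A(√h₀ − √h)/0.0162 = 2·7.66·(√2.35 − √0.964)/0.0162
  = 15.320 × (1.5330 − 0.98184) / 0.0162 = 521.20 s.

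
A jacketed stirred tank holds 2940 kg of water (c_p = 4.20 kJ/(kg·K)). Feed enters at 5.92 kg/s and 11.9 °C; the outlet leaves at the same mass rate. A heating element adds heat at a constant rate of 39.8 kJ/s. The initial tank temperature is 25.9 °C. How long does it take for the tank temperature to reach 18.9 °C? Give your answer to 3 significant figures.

M c_p dT/dt = ṁ c_p (T_in − T) + Q̇.
τ = M/ṁ = 496.62 s; T_ss = T_in + Q̇/(ṁ c_p) = 13.501 °C.
T(t) = T_ss + (T₀ − T_ss) e^(−t/τ). Set T = 18.9:
e^(−t/τ) = (18.9 − 13.501)/(25.9 − 13.501) = 0.43545
t = −496.62 · ln(0.43545) = 412.88 s.

413 s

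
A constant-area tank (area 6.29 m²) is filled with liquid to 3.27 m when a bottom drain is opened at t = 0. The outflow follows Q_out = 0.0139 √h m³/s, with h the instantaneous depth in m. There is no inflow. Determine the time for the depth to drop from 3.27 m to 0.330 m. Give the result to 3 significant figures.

1120 s

With no inflow, A dh/dt = −0.0139 √h.
∫ h^(−1/2) dh = −(0.0139/A) ∫ dt, giving 2√h = 2√h₀ − (0.0139/A) t.
t = 2A(√h₀ − √h)/0.0139 = 2·6.29·(√3.27 − √0.330)/0.0139
  = 12.580 × (1.8083 − 0.57446) / 0.0139 = 1116.7 s.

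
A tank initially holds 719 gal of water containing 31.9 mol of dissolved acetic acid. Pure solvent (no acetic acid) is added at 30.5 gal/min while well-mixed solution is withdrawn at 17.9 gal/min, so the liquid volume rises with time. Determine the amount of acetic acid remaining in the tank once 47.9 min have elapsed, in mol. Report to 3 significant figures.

13.4 mol

Total volume: dV/dt = Q_in − Q_out = 12.600 gal/min, so V(t) = 719 + 12.600 t and V(47.9) = 1322.5 gal.
Solute balance: dm/dt = 0 − Q_out C = −Q_out m/V(t).
dm/m = −Q_out dt/(V₀ + 12.600 t); integrating gives ln(m/m₀) = −(Q_out/(Q_in−Q_out)) ln(V/V₀).
m = m₀ (V₀/V)^(Q_out/(Q_in−Q_out)) = 31.9 × (719/1322.5)^(1.4206) = 13.421 mol.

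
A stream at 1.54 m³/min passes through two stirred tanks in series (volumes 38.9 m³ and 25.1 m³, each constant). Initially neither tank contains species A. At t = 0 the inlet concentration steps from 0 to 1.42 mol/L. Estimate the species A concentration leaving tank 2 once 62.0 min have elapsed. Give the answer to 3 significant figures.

1.13 mol/L

Species balance on tank i: dCᵢ/dt = (Cᵢ₋₁ − Cᵢ)/τᵢ with τᵢ = Vᵢ/Q.
τ₁ = 38.9/1.54 = 25.260 min; τ₂ = 25.1/1.54 = 16.299 min.
Tank 1: C₁ = C_in(1 − e^(−t/τ₁)). Tank 2 (τ₁ ≠ τ₂): C₂ = C_in[1 − (τ₁ e^(−t/τ₁) − τ₂ e^(−t/τ₂))/(τ₁ − τ₂)].
At t = 62.0: e^(−t/τ₁) = 0.085906, e^(−t/τ₂) = 0.022282.
C₂ = 1.42·[1 − (25.260·0.085906 − 16.299·0.022282)/(8.9610)] = 1.42·0.79837 = 1.1337 mol/L.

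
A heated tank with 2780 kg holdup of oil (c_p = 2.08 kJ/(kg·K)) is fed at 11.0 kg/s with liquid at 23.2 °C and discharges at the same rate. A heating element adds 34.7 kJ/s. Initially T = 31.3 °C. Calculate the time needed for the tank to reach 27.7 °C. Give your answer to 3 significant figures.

200 s

Heat balance on the well-mixed liquid: M c_p dT/dt = ṁ c_p (T_in − T) + 34.7.
τ = M/ṁ = 252.73 s; T_ss = T_in + Q̇/(ṁ c_p) = 24.717 °C.
T(t) = T_ss + (T₀ − T_ss) e^(−t/τ). Set T = 27.7:
e^(−t/τ) = (27.7 − 24.717)/(31.3 − 24.717) = 0.45317
t = −252.73 · ln(0.45317) = 200.03 s.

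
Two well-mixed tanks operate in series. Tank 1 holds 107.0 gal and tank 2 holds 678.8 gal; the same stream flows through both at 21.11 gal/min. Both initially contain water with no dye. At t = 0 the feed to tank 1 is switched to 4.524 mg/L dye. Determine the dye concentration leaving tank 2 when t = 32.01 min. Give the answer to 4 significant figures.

Each tank obeys Vᵢ dCᵢ/dt = Q(Cᵢ₋₁ − Cᵢ), so τᵢ = Vᵢ/Q.
τ₁ = 107.0/21.11 = 5.06869 min; τ₂ = 678.8/21.11 = 32.1554 min.
Tank 1: C₁ = C_in(1 − e^(−t/τ₁)). Tank 2 (τ₁ ≠ τ₂): C₂ = C_in[1 − (τ₁ e^(−t/τ₁) − τ₂ e^(−t/τ₂))/(τ₁ − τ₂)].
At t = 32.01: e^(−t/τ₁) = 0.00180852, e^(−t/τ₂) = 0.369546.
C₂ = 4.524·[1 − (5.06869·0.00180852 − 32.1554·0.369546)/(-27.0867)] = 4.524·0.561639 = 2.54086 mg/L.

2.541 mg/L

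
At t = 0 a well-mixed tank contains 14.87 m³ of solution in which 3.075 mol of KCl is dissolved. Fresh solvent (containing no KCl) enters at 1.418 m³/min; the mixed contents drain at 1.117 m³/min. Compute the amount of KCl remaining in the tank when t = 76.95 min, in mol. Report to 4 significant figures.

0.09427 mol

Total volume: dV/dt = Q_in − Q_out = 0.301000 m³/min, so V(t) = 14.87 + 0.301000 t and V(76.95) = 38.0319 m³.
No KCl enters, so dm/dt = −Q_out · (m/V).
dm/m = −Q_out dt/(V₀ + 0.301000 t); integrating gives ln(m/m₀) = −(Q_out/(Q_in−Q_out)) ln(V/V₀).
m = m₀ (V₀/V)^(Q_out/(Q_in−Q_out)) = 3.075 × (14.87/38.0319)^(3.71096) = 0.0942702 mol.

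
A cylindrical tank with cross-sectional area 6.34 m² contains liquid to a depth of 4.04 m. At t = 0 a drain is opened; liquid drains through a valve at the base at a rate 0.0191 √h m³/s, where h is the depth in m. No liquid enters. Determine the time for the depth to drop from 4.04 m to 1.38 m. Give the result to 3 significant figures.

A dh/dt = −Q_out = −0.0191 √h.
∫ h^(−1/2) dh = −(0.0191/A) ∫ dt, giving 2√h = 2√h₀ − (0.0191/A) t.
t = 2A(√h₀ − √h)/0.0191 = 2·6.34·(√4.04 − √1.38)/0.0191
  = 12.680 × (2.0100 − 1.1747) / 0.0191 = 554.50 s.

554 s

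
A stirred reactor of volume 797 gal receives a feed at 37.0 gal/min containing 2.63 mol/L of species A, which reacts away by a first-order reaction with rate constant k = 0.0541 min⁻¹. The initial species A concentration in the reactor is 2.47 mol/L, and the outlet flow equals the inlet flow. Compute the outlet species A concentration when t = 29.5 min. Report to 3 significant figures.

1.28 mol/L

V dC/dt = Q(C_in − C) − k V C.
This is linear with rate a = Q/V + k = 0.10052 min⁻¹.
C_ss = Q C_in/(Q + kV) = 1.2146 mol/L; C(t) = C_ss + (C₀ − C_ss) e^(−a t).
C(29.5) = 1.2146 + (1.2554)·e^(−0.10052·29.5) = 1.2146 + (1.2554)·0.051537 = 1.2793 mol/L.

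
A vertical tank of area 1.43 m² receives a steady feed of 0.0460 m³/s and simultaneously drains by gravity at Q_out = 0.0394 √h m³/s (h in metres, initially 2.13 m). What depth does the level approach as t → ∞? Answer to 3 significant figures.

1.36 m

Mass balance (ρ constant): A dh/dt = Q_in − 0.0394 √h. At steady state dh/dt = 0:
Q_in = 0.0394 √h_ss ⇒ √h_ss = 0.0460/0.0394 = 1.1675.
h_ss = 1.1675² = 1.3631 m. (Since h₀ = 2.13 m > h_ss, the level will fall toward this value.)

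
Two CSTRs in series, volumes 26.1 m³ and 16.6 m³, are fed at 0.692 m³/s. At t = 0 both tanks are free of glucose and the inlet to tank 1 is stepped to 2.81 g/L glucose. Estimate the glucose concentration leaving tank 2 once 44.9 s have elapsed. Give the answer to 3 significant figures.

Time constants: τᵢ = Vᵢ/Q for each well-mixed tank.
τ₁ = 26.1/0.692 = 37.717 s; τ₂ = 16.6/0.692 = 23.988 s.
Solving the cascade with C₁(0)=C₂(0)=0 gives C₂(t) = C_in[1 − (τ₁ e^(−t/τ₁) − τ₂ e^(−t/τ₂))/(τ₁ − τ₂)].
At t = 44.9: e^(−t/τ₁) = 0.30408, e^(−t/τ₂) = 0.15386.
C₂ = 2.81·[1 − (37.717·0.30408 − 23.988·0.15386)/(13.728)] = 2.81·0.43341 = 1.2179 g/L.

1.22 g/L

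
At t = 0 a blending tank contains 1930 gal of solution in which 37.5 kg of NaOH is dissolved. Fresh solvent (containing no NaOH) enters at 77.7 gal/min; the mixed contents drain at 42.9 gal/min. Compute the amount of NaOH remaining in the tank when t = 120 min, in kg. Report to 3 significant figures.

Let m(t) be the amount of NaOH. Volume: V(t) = V₀ + (Q_in − Q_out) t = 1930 + 34.800 t; V(120) = 6106.0 gal.
Species balance (pure solvent in): dm/dt = −Q_out · m/V(t).
Separate: dm/m = −Q_out dt/V(t) ⇒ ln(m/m₀) = −(Q_out/(Q_in−Q_out)) ln(V/V₀).
m = m₀ (V₀/V)^(Q_out/(Q_in−Q_out)) = 37.5 × (1930/6106.0)^(1.2328) = 9.0658 kg.

9.07 kg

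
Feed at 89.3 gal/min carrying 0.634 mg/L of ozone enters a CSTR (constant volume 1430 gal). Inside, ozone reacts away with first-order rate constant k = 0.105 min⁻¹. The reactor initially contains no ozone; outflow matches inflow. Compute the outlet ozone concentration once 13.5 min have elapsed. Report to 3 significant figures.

Accumulation = in − out − consumed: V dC/dt = Q C_in − Q C − k V C.
This is linear with rate a = Q/V + k = 0.16745 min⁻¹.
C_ss = Q C_in/(Q + kV) = 0.23644 mg/L; C(t) = C_ss + (C₀ − C_ss) e^(−a t).
C(13.5) = 0.23644 + (-0.23644)·e^(−0.16745·13.5) = 0.23644 + (-0.23644)·0.10429 = 0.21178 mg/L.

0.212 mg/L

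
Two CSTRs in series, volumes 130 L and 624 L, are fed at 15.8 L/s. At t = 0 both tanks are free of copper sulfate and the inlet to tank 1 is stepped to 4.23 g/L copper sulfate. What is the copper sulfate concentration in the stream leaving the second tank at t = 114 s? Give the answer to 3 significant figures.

Species balance on tank i: dCᵢ/dt = (Cᵢ₋₁ − Cᵢ)/τᵢ with τᵢ = Vᵢ/Q.
τ₁ = 130/15.8 = 8.2278 s; τ₂ = 624/15.8 = 39.494 s.
Solving the cascade with C₁(0)=C₂(0)=0 gives C₂(t) = C_in[1 − (τ₁ e^(−t/τ₁) − τ₂ e^(−t/τ₂))/(τ₁ − τ₂)].
At t = 114: e^(−t/τ₁) = 9.6091e-07, e^(−t/τ₂) = 0.055769.
C₂ = 4.23·[1 − (8.2278·9.6091e-07 − 39.494·0.055769)/(-31.266)] = 4.23·0.92956 = 3.9320 g/L.

3.93 g/L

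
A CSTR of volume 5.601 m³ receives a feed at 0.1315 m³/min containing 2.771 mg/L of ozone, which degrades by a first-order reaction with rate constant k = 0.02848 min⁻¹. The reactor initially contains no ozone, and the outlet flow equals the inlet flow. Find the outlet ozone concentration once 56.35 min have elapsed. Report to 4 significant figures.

1.185 mg/L

Accumulation = in − out − consumed: V dC/dt = Q C_in − Q C − k V C.
dC/dt = (Q/V) C_in − (Q/V + k) C; effective rate a = Q/V + k = 0.0234780 + 0.02848 = 0.0519580 min⁻¹.
C_ss = Q C_in/(Q + kV) = 1.25212 mg/L; C(t) = C_ss + (C₀ − C_ss) e^(−a t).
C(56.35) = 1.25212 + (-1.25212)·e^(−0.0519580·56.35) = 1.25212 + (-1.25212)·0.0535130 = 1.18511 mg/L.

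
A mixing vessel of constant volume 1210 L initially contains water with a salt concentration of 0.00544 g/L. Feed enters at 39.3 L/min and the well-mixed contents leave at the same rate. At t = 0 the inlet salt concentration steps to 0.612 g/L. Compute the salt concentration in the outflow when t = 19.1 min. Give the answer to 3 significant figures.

Accumulation = in − out for the solute gives V dC/dt = Q(C_in − C).
Rewrite as dC/dt + C/τ = C_in/τ, τ = V/Q = 30.789 min.
C approaches C_in exponentially: C(t) = C_in + (C₀ − C_in) e^(−t/τ).
C(19.1) = 0.612 + (0.00544 − 0.612)·e^(−19.1/30.789) = 0.612 + (-0.60656)·0.53775 = 0.28582 g/L.

0.286 g/L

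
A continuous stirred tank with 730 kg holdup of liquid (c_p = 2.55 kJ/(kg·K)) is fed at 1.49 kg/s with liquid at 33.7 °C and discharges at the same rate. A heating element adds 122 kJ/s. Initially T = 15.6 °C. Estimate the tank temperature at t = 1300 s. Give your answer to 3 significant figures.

M c_p dT/dt = ṁ c_p (T_in − T) + Q̇.
τ = M/ṁ = 489.93 s; T_ss = T_in + Q̇/(ṁ c_p) = 33.7 + 122/(1.49·2.55) = 65.809 °C.
T approaches T_ss exponentially: T(t) = T_ss + (T₀ − T_ss) e^(−t/τ).
T(1300) = 65.809 + (-50.209)·e^(−1300/489.93) = 65.809 + (-50.209)·0.070410 = 62.274 °C.

62.3 °C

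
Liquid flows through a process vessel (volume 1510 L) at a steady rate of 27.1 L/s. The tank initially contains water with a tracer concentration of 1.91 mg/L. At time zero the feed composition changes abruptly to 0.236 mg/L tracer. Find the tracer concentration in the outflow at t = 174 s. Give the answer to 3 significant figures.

Transient balance on the dissolved component: V dC/dt = Q(C_in − C).
Rewrite as dC/dt + C/τ = C_in/τ, τ = V/Q = 55.720 s.
Solution: C(t) = C_in + (C₀ − C_in) e^(−t/τ).
C(174) = 0.236 + (1.91 − 0.236)·e^(−174/55.720) = 0.236 + (1.6740)·0.044035 = 0.30971 mg/L.

0.310 mg/L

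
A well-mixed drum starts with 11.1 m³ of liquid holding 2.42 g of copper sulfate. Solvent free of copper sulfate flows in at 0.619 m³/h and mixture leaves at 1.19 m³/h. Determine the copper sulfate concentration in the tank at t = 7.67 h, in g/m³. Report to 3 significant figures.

Total volume: dV/dt = Q_in − Q_out = -0.57100 m³/h, so V(t) = 11.1 − 0.57100 t and V(7.67) = 6.7204 m³.
No copper sulfate enters, so dm/dt = −Q_out · (m/V).
dm/m = −Q_out dt/(V₀ − 0.57100 t); integrating gives ln(m/m₀) = −(Q_out/(Q_in−Q_out)) ln(V/V₀).
m = m₀ (V₀/V)^(Q_out/(Q_in−Q_out)) = 2.42 × (11.1/6.7204)^(-2.0841) = 0.85044 g.
C = m/V = 0.85044/6.7204 = 0.12655 g/m³.

0.127 g/m³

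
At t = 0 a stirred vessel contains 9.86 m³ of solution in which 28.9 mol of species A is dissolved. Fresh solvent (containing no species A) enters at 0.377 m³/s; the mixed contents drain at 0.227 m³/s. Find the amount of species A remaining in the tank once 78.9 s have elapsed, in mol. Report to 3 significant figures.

8.76 mol

Total volume: dV/dt = Q_in − Q_out = 0.15000 m³/s, so V(t) = 9.86 + 0.15000 t and V(78.9) = 21.695 m³.
Solute balance: dm/dt = 0 − Q_out C = −Q_out m/V(t).
dm/m = −Q_out dt/(V₀ + 0.15000 t); integrating gives ln(m/m₀) = −(Q_out/(Q_in−Q_out)) ln(V/V₀).
m = m₀ (V₀/V)^(Q_out/(Q_in−Q_out)) = 28.9 × (9.86/21.695)^(1.5133) = 8.7621 mol.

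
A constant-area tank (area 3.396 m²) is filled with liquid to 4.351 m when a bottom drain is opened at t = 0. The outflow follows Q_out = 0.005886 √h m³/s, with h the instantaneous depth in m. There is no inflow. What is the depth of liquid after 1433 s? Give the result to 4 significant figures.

0.7124 m

Unsteady balance on liquid volume: A dh/dt = −0.005886 √h.
Separate and integrate: 2(√h − √h₀) = −(0.005886/A) t.
√h = √4.351 − 0.005886·1433/(2·3.396) = 2.08591 − 1.24185 = 0.844056.
h = 0.844056² = 0.712431 m.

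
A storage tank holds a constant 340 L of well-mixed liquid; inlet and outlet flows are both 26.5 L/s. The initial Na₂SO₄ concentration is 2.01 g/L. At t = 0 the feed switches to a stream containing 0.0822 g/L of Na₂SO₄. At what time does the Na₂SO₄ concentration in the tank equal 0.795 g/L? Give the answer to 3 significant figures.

Mass balance on the solute (V constant): V dC/dt = Q(C_in − C), so τ = V/Q = 12.830 s.
C(t) = C_in + (C₀ − C_in) e^(−t/τ). Set C = 0.795 and solve for t:
e^(−t/τ) = (C − C_in)/(C₀ − C_in) = (0.795 − 0.0822)/(2.01 − 0.0822) = 0.36975
t = −τ ln(…) = 12.830 × 0.99493 = 12.765 s.

12.8 s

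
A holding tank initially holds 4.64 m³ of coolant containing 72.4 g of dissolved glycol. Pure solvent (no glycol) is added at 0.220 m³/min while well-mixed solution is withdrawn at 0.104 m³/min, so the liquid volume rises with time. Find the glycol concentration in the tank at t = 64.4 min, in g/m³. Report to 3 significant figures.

2.53 g/m³

Total volume: dV/dt = Q_in − Q_out = 0.11600 m³/min, so V(t) = 4.64 + 0.11600 t and V(64.4) = 12.110 m³.
Species balance (pure solvent in): dm/dt = −Q_out · m/V(t).
dm/m = −Q_out dt/(V₀ + 0.11600 t); integrating gives ln(m/m₀) = −(Q_out/(Q_in−Q_out)) ln(V/V₀).
m = m₀ (V₀/V)^(Q_out/(Q_in−Q_out)) = 72.4 × (4.64/12.110)^(0.89655) = 30.634 g.
C = m/V = 30.634/12.110 = 2.5295 g/m³.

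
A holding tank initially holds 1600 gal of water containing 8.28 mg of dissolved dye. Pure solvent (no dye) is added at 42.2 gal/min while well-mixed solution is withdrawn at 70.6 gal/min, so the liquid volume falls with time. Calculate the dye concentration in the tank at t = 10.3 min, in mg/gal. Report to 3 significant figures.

0.00383 mg/gal

Total volume: dV/dt = Q_in − Q_out = -28.400 gal/min, so V(t) = 1600 − 28.400 t and V(10.3) = 1307.5 gal.
Species balance (pure solvent in): dm/dt = −Q_out · m/V(t).
dm/m = −Q_out dt/(V₀ − 28.400 t); integrating gives ln(m/m₀) = −(Q_out/(Q_in−Q_out)) ln(V/V₀).
m = m₀ (V₀/V)^(Q_out/(Q_in−Q_out)) = 8.28 × (1600/1307.5)^(-2.4859) = 5.0125 mg.
C = m/V = 5.0125/1307.5 = 0.0038337 mg/gal.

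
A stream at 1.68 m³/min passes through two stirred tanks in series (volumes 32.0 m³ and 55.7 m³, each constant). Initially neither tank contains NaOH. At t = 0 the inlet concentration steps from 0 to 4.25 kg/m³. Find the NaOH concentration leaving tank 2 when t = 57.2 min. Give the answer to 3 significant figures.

Time constants: τᵢ = Vᵢ/Q for each well-mixed tank.
τ₁ = 32.0/1.68 = 19.048 min; τ₂ = 55.7/1.68 = 33.155 min.
Tank 1: C₁ = C_in(1 − e^(−t/τ₁)). Tank 2 (τ₁ ≠ τ₂): C₂ = C_in[1 − (τ₁ e^(−t/τ₁) − τ₂ e^(−t/τ₂))/(τ₁ − τ₂)].
At t = 57.2: e^(−t/τ₁) = 0.049638, e^(−t/τ₂) = 0.17813.
C₂ = 4.25·[1 − (19.048·0.049638 − 33.155·0.17813)/(-14.107)] = 4.25·0.64838 = 2.7556 kg/m³.

2.76 kg/m³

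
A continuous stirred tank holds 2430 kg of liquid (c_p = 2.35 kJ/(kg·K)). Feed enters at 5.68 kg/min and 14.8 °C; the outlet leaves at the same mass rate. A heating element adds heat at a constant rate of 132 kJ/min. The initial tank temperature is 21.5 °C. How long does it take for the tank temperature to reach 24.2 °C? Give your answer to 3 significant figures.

802 min

Heat balance on the well-mixed liquid: M c_p dT/dt = ṁ c_p (T_in − T) + 132.
τ = M/ṁ = 427.82 min; T_ss = T_in + Q̇/(ṁ c_p) = 24.689 °C.
T(t) = T_ss + (T₀ − T_ss) e^(−t/τ). Set T = 24.2:
e^(−t/τ) = (24.2 − 24.689)/(21.5 − 24.689) = 0.15337
t = −427.82 · ln(0.15337) = 802.11 min.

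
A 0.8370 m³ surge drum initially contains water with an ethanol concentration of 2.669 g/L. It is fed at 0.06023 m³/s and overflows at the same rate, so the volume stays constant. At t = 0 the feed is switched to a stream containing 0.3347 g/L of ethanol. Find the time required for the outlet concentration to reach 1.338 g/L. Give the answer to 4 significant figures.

11.73 s

Transient balance on the dissolved component: V dC/dt = Q(C_in − C), so τ = V/Q = 13.8967 s.
C(t) = C_in + (C₀ − C_in) e^(−t/τ). Set C = 1.338 and solve for t:
e^(−t/τ) = (C − C_in)/(C₀ − C_in) = (1.338 − 0.3347)/(2.669 − 0.3347) = 0.429808
t = −τ ln(…) = 13.8967 × 0.844417 = 11.7346 s.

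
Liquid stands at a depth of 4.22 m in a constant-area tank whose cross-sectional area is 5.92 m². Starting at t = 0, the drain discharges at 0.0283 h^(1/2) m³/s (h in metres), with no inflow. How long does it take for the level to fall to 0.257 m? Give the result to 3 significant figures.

647 s

Unsteady balance on liquid volume: A dh/dt = −0.0283 √h.
∫ h^(−1/2) dh = −(0.0283/A) ∫ dt, giving 2√h = 2√h₀ − (0.0283/A) t.
t = 2A(√h₀ − √h)/0.0283 = 2·5.92·(√4.22 − √0.257)/0.0283
  = 11.840 × (2.0543 − 0.50695) / 0.0283 = 647.36 s.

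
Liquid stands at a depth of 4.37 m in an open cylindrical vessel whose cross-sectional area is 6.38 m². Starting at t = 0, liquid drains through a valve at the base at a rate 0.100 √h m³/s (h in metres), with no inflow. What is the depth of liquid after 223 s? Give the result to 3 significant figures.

A dh/dt = −Q_out = −0.100 √h.
∫ h^(−1/2) dh = −(0.100/A) ∫ dt, giving 2√h = 2√h₀ − (0.100/A) t.
√h = √4.37 − 0.100·223/(2·6.38) = 2.0905 − 1.7476 = 0.34281.
h = 0.34281² = 0.11752 m.

0.118 m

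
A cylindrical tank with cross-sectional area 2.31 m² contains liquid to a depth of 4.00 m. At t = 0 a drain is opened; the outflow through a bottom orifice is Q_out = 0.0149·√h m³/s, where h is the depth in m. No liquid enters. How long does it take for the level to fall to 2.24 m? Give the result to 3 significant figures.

156 s

Volume balance on the tank: A dh/dt = −0.0149 √h.
Separate and integrate: 2(√h − √h₀) = −(0.0149/A) t.
t = 2A(√h₀ − √h)/0.0149 = 2·2.31·(√4.00 − √2.24)/0.0149
  = 4.6200 × (2.0000 − 1.4967) / 0.0149 = 156.07 s.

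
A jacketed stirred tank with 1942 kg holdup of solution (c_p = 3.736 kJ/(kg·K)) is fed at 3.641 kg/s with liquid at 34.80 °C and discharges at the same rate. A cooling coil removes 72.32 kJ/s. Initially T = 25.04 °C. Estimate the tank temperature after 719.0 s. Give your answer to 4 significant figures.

Unsteady energy balance on the tank contents: M c_p dT/dt = ṁ c_p (T_in − T) − 72.32.
Rearrange: dT/dt = (T_ss − T)/τ with τ = M/ṁ = 533.370 s and T_ss = T_in − Q̇/(ṁ c_p) = 29.4834 °C.
Solution: T(t) = T_ss + (T₀ − T_ss) e^(−t/τ).
T(719.0) = 29.4834 + (-4.44344)·e^(−719.0/533.370) = 29.4834 + (-4.44344)·0.259751 = 28.3293 °C.

28.33 °C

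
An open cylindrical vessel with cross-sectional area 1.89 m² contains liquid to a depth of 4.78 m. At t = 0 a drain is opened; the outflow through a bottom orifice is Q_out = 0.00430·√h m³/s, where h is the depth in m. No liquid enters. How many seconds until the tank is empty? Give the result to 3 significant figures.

1920 s

Accumulation of liquid (constant cross-section A): A dh/dt = −0.00430 √h.
∫ h^(−1/2) dh = −(0.00430/A) ∫ dt, giving 2√h = 2√h₀ − (0.00430/A) t.
Set h = 0: 2√h₀ = (0.00430/A) t_empty ⇒ t_empty = 2A√h₀/0.00430.
t_empty = 2·1.89·√4.78/0.00430 = 3.7800·2.1863/0.00430 = 1921.9 s.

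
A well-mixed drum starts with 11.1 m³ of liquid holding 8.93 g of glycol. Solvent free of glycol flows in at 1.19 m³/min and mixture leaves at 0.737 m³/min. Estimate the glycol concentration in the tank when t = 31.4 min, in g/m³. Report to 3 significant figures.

Let m(t) be the amount of glycol. Volume: V(t) = V₀ + (Q_in − Q_out) t = 11.1 + 0.45300 t; V(31.4) = 25.324 m³.
Species balance (pure solvent in): dm/dt = −Q_out · m/V(t).
dm/m = −Q_out dt/(V₀ + 0.45300 t); integrating gives ln(m/m₀) = −(Q_out/(Q_in−Q_out)) ln(V/V₀).
m = m₀ (V₀/V)^(Q_out/(Q_in−Q_out)) = 8.93 × (11.1/25.324)^(1.6269) = 2.3338 g.
C = m/V = 2.3338/25.324 = 0.092157 g/m³.

0.0922 g/m³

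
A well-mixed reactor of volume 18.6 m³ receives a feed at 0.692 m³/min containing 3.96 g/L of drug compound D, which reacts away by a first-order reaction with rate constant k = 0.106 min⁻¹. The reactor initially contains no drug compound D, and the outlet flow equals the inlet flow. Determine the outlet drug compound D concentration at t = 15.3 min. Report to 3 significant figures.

0.914 g/L

V dC/dt = Q(C_in − C) − k V C.
This is linear with rate a = Q/V + k = 0.14320 min⁻¹.
C_ss = Q C_in/(Q + kV) = 1.0288 g/L; C(t) = C_ss + (C₀ − C_ss) e^(−a t).
C(15.3) = 1.0288 + (-1.0288)·e^(−0.14320·15.3) = 1.0288 + (-1.0288)·0.11180 = 0.91378 g/L.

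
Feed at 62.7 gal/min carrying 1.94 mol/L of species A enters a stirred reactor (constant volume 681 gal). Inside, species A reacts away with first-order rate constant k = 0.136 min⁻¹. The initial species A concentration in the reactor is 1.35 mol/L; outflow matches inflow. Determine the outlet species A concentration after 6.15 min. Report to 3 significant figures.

V dC/dt = Q(C_in − C) − k V C.
dC/dt = (Q/V) C_in − (Q/V + k) C; effective rate a = Q/V + k = 0.092070 + 0.136 = 0.22807 min⁻¹.
C_ss = Q C_in/(Q + kV) = 0.78316 mol/L; C(t) = C_ss + (C₀ − C_ss) e^(−a t).
C(6.15) = 0.78316 + (0.56684)·e^(−0.22807·6.15) = 0.78316 + (0.56684)·0.24595 = 0.92258 mol/L.

0.923 mol/L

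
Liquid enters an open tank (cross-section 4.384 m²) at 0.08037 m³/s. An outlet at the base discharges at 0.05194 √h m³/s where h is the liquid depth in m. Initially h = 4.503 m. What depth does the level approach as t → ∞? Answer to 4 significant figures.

2.394 m

A dh/dt = Q_in − 0.05194 √h. Steady state requires inflow = outflow:
Q_in = 0.05194 √h_ss ⇒ √h_ss = 0.08037/0.05194 = 1.54736.
h_ss = 1.54736² = 2.39433 m. (Since h₀ = 4.503 m > h_ss, the level will fall toward this value.)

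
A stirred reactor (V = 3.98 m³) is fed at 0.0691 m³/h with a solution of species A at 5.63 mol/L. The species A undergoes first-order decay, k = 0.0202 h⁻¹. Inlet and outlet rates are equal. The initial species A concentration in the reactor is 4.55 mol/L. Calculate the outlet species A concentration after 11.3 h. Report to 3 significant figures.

Accumulation = in − out − consumed: V dC/dt = Q C_in − Q C − k V C.
dC/dt = (Q/V) C_in − (Q/V + k) C; effective rate a = Q/V + k = 0.017362 + 0.0202 = 0.037562 h⁻¹.
C_ss = Q C_in/(Q + kV) = 2.6023 mol/L; C(t) = C_ss + (C₀ − C_ss) e^(−a t).
C(11.3) = 2.6023 + (1.9477)·e^(−0.037562·11.3) = 2.6023 + (1.9477)·0.65413 = 3.8763 mol/L.

3.88 mol/L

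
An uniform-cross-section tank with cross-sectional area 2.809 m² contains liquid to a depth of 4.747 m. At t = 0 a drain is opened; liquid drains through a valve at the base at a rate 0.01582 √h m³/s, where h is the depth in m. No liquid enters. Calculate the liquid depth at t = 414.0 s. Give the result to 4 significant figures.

1.026 m

Unsteady balance on liquid volume: A dh/dt = −0.01582 √h.
This is separable: 2 d(√h)/dt = −0.01582/A, so √h = √h₀ − (0.01582/(2A)) t.
√h = √4.747 − 0.01582·414.0/(2·2.809) = 2.17876 − 1.16580 = 1.01296.
h = 1.01296² = 1.02608 m.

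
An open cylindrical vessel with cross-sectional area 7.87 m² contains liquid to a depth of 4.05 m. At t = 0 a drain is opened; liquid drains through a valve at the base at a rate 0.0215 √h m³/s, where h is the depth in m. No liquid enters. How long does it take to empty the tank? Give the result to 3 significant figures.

With no inflow, A dh/dt = −0.0215 √h.
Separate and integrate: 2(√h − √h₀) = −(0.0215/A) t.
Set h = 0: 2√h₀ = (0.0215/A) t_empty ⇒ t_empty = 2A√h₀/0.0215.
t_empty = 2·7.87·√4.05/0.0215 = 15.740·2.0125/0.0215 = 1473.3 s.

1470 s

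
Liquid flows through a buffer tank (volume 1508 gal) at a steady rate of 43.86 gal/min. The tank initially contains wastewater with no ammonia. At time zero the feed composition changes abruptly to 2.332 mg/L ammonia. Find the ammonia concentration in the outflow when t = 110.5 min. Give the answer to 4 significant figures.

2.238 mg/L

Species balance on the tank: V dC/dt = Q(C_in − C).
Time constant τ = V/Q = 1508/43.86 = 34.3821 min.
Solution: C(t) = C_in + (C₀ − C_in) e^(−t/τ).
C(110.5) = 2.332 + (0 − 2.332)·e^(−110.5/34.3821) = 2.332 + (-2.33200)·0.0402004 = 2.23825 mg/L.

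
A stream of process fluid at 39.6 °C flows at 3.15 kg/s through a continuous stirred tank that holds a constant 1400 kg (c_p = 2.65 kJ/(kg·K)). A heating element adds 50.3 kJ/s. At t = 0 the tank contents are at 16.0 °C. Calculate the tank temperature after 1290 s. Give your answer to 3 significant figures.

Unsteady energy balance on the tank contents: M c_p dT/dt = ṁ c_p (T_in − T) + 50.3.
τ = M/ṁ = 444.44 s; T_ss = T_in + Q̇/(ṁ c_p) = 39.6 + 50.3/(3.15·2.65) = 45.626 °C.
Integrating: T(t) = T_ss + (T₀ − T_ss) e^(−t/τ).
T(1290) = 45.626 + (-29.626)·e^(−1290/444.44) = 45.626 + (-29.626)·0.054886 = 44.000 °C.

44.0 °C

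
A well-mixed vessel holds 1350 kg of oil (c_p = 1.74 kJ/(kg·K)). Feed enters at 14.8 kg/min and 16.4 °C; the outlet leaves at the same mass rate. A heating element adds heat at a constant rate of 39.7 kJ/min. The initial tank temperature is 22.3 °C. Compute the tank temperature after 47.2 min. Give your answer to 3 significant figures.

M c_p dT/dt = ṁ c_p (T_in − T) + Q̇.
Rearrange: dT/dt = (T_ss − T)/τ with τ = M/ṁ = 91.216 min and T_ss = T_in + Q̇/(ṁ c_p) = 17.942 °C.
T approaches T_ss exponentially: T(t) = T_ss + (T₀ − T_ss) e^(−t/τ).
T(47.2) = 17.942 + (4.3584)·e^(−47.2/91.216) = 17.942 + (4.3584)·0.59604 = 20.539 °C.

20.5 °C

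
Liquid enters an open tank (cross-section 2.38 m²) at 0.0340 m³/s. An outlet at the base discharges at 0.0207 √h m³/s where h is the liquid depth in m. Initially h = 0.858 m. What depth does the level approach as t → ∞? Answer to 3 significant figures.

A dh/dt = Q_in − 0.0207 √h. Steady state requires inflow = outflow:
Q_in = 0.0207 √h_ss ⇒ √h_ss = 0.0340/0.0207 = 1.6425.
h_ss = 1.6425² = 2.6978 m. (Since h₀ = 0.858 m < h_ss, the level will rise toward this value.)

2.70 m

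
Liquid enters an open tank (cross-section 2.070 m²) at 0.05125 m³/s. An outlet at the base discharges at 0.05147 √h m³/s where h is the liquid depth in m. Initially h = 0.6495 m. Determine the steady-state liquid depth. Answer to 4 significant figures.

0.9915 m

A dh/dt = Q_in − 0.05147 √h. Steady state requires inflow = outflow:
Q_in = 0.05147 √h_ss ⇒ √h_ss = 0.05125/0.05147 = 0.995726.
h_ss = 0.995726² = 0.991470 m. (Since h₀ = 0.6495 m < h_ss, the level will rise toward this value.)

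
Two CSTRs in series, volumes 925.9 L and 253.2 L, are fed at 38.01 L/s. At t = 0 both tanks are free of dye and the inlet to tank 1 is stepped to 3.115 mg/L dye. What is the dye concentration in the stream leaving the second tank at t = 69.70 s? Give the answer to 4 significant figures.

2.870 mg/L

Each tank obeys Vᵢ dCᵢ/dt = Q(Cᵢ₋₁ − Cᵢ), so τᵢ = Vᵢ/Q.
τ₁ = 925.9/38.01 = 24.3594 s; τ₂ = 253.2/38.01 = 6.66140 s.
Tank 1: C₁ = C_in(1 − e^(−t/τ₁)). Tank 2 (τ₁ ≠ τ₂): C₂ = C_in[1 − (τ₁ e^(−t/τ₁) − τ₂ e^(−t/τ₂))/(τ₁ − τ₂)].
At t = 69.70: e^(−t/τ₁) = 0.0571932, e^(−t/τ₂) = 2.85670e-05.
C₂ = 3.115·[1 − (24.3594·0.0571932 − 6.66140·2.85670e-05)/(17.6980)] = 3.115·0.921290 = 2.86982 mg/L.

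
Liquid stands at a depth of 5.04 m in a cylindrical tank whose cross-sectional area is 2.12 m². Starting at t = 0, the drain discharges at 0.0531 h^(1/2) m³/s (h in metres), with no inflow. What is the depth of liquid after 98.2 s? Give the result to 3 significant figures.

Unsteady balance on liquid volume: A dh/dt = −0.0531 √h.
Separate and integrate: 2(√h − √h₀) = −(0.0531/A) t.
√h = √5.04 − 0.0531·98.2/(2·2.12) = 2.2450 − 1.2298 = 1.0152.
h = 1.0152² = 1.0306 m.

1.03 m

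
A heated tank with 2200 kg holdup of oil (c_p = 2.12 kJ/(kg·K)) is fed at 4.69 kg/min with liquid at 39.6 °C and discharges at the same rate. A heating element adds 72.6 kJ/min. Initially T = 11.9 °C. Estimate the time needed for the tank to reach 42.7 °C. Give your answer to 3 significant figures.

M c_p dT/dt = ṁ c_p (T_in − T) + Q̇.
τ = M/ṁ = 469.08 min; T_ss = T_in + Q̇/(ṁ c_p) = 46.902 °C.
T(t) = T_ss + (T₀ − T_ss) e^(−t/τ). Set T = 42.7:
e^(−t/τ) = (42.7 − 46.902)/(11.9 − 46.902) = 0.12004
t = −469.08 · ln(0.12004) = 994.41 min.

994 min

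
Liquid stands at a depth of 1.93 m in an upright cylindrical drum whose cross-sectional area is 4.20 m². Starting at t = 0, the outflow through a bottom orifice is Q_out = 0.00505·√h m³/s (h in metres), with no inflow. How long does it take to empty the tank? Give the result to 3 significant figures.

With no inflow, A dh/dt = −0.00505 √h.
Separate and integrate: 2(√h − √h₀) = −(0.00505/A) t.
Tank is empty when √h = 0: t_empty = 2A√h₀/0.00505.
t_empty = 2·4.20·√1.93/0.00505 = 8.4000·1.3892/0.00505 = 2310.8 s.

2310 s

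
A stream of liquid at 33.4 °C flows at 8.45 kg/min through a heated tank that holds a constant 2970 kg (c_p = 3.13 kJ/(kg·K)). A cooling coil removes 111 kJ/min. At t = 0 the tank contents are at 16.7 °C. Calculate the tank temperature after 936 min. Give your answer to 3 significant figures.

28.3 °C

Heat balance on the well-mixed liquid: M c_p dT/dt = ṁ c_p (T_in − T) − 111.
Rearrange: dT/dt = (T_ss − T)/τ with τ = M/ṁ = 351.48 min and T_ss = T_in − Q̇/(ṁ c_p) = 29.203 °C.
This is linear first-order; T(t) = T_ss + (T₀ − T_ss) e^(−t/τ).
T(936) = 29.203 + (-12.503)·e^(−936/351.48) = 29.203 + (-12.503)·0.069737 = 28.331 °C.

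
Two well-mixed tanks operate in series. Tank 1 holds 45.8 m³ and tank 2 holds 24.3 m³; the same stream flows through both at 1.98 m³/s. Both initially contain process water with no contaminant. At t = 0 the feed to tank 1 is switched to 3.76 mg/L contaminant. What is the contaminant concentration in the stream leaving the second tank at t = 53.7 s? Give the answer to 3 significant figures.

Species balance on tank i: dCᵢ/dt = (Cᵢ₋₁ − Cᵢ)/τᵢ with τᵢ = Vᵢ/Q.
τ₁ = 45.8/1.98 = 23.131 s; τ₂ = 24.3/1.98 = 12.273 s.
Tank 1: C₁ = C_in(1 − e^(−t/τ₁)). Tank 2 (τ₁ ≠ τ₂): C₂ = C_in[1 − (τ₁ e^(−t/τ₁) − τ₂ e^(−t/τ₂))/(τ₁ − τ₂)].
At t = 53.7: e^(−t/τ₁) = 0.098124, e^(−t/τ₂) = 0.012581.
C₂ = 3.76·[1 − (23.131·0.098124 − 12.273·0.012581)/(10.859)] = 3.76·0.80519 = 3.0275 mg/L.

3.03 mg/L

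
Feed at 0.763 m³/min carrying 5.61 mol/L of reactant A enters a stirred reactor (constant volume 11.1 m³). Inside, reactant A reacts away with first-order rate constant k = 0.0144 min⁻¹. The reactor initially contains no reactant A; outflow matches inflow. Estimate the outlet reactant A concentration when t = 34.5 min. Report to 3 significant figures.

Accumulation = in − out − consumed: V dC/dt = Q C_in − Q C − k V C.
dC/dt = (Q/V) C_in − (Q/V + k) C; effective rate a = Q/V + k = 0.068739 + 0.0144 = 0.083139 min⁻¹.
C_ss = Q C_in/(Q + kV) = 4.6383 mol/L; C(t) = C_ss + (C₀ − C_ss) e^(−a t).
C(34.5) = 4.6383 + (-4.6383)·e^(−0.083139·34.5) = 4.6383 + (-4.6383)·0.056796 = 4.3749 mol/L.

4.37 mol/L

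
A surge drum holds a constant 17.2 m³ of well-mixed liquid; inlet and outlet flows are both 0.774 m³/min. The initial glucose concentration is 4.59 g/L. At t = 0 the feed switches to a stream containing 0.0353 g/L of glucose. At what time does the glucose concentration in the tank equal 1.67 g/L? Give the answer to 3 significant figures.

22.8 min

Species balance: V dC/dt = Q(C_in − C) ⇒ τ = V/Q = 22.222 min.
C(t) = C_in + (C₀ − C_in) e^(−t/τ). Set C = 1.67 and solve for t:
e^(−t/τ) = (C − C_in)/(C₀ − C_in) = (1.67 − 0.0353)/(4.59 − 0.0353) = 0.35890
t = −τ ln(…) = 22.222 × 1.0247 = 22.771 min.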